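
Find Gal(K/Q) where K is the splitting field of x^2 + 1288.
Gal(K/Q) = Z/2Z (cyclic of order 2)

x^2 + 1288 is irreducible over Q since -1288 is not a rational square. The splitting field Q(sqrt(-1288)) has degree 2 over Q, and its unique nontrivial automorphism is sqrt(-1288) ↦ -sqrt(-1288). Hence Gal(Q(sqrt(-1288))/Q) = Z/2Z.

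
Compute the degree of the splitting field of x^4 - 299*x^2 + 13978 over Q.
[K:Q] = 4

f factors as (x^2 - 58)(x^2 - 241); the splitting field is K = Q(sqrt(58), sqrt(241)). Since 58, 241, and 13978 are all non-squares in Q, the three subfields Q(sqrt(58)), Q(sqrt(241)), Q(sqrt(13978)) are distinct degree-2 extensions, so [K:Q] = 4 (Klein four Galois group).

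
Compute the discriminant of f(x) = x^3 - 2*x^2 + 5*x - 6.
Δ = -484

For x^3 + a x^2 + b x + c the discriminant is Δ = 18 a b c - 4 a^3 c + a^2 b^2 - 4 b^3 - 27 c^2.
Plug a = -2, b = 5, c = -6:
  18*(-2)*(5)*(-6) - 4*(-2)^3*(-6) + (-2)^2*(5)^2 - 4*(5)^3 - 27*(-6)^2
  = 1080 + (-192) + 100 + (-500) + (-972)
  = -484.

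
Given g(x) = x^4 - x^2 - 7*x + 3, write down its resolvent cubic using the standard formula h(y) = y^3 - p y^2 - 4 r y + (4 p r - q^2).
h(y) = y^3 + y^2 - 12*y - 61

Identify coefficients: p = -1, q = -7, r = 3.
Plug into h(y) = y^3 - p y^2 - 4 r y + (4 p r - q^2):
  h(y) = y^3 - (-1) y^2 - 4*(3) y + (4*(-1)*(3) - (-7)^2)
       = y^3 + (1) y^2 + (-12) y + (-61).
Simplifying: h(y) = y^3 + y^2 - 12*y - 61.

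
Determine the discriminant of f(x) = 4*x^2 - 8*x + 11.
Δ = -112

For a quadratic a x^2 + b x + c the discriminant is Δ = b^2 - 4ac = (-8)^2 - 4*(4)*(11) = 64 - (176) = -112.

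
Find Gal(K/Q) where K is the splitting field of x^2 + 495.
Gal(K/Q) = Z/2Z (cyclic of order 2)

x^2 + 495 is irreducible over Q since -495 is not a rational square. The splitting field Q(sqrt(-495)) has degree 2 over Q, and its unique nontrivial automorphism is sqrt(-495) ↦ -sqrt(-495). Hence Gal(Q(sqrt(-495))/Q) = Z/2Z.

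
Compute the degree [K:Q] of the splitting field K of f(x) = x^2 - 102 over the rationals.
[K:Q] = 2

The polynomial x^2 - 102 is irreducible over Q since 102 is not a perfect square. Its splitting field is Q(sqrt(102)), which has degree 2 over Q.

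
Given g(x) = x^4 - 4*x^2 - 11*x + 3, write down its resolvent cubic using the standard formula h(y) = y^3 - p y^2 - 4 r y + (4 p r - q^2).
h(y) = y^3 + 4*y^2 - 12*y - 169

Identify coefficients: p = -4, q = -11, r = 3.
Plug into h(y) = y^3 - p y^2 - 4 r y + (4 p r - q^2):
  h(y) = y^3 - (-4) y^2 - 4*(3) y + (4*(-4)*(3) - (-11)^2)
       = y^3 + (4) y^2 + (-12) y + (-169).
Simplifying: h(y) = y^3 + 4*y^2 - 12*y - 169.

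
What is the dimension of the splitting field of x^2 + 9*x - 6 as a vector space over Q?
[K:Q] = 2

The discriminant of x^2 + (9)*x + (-6) is b^2 - 4c = 81 - (-24) = 105. Since 105 is not a perfect square in Q, the polynomial is irreducible over Q. Its two roots generate a degree-2 extension, so [K:Q] = 2.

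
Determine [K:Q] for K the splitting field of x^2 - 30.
[K:Q] = 2

The polynomial x^2 - 30 is irreducible over Q since 30 is not a perfect square. Its splitting field is Q(sqrt(30)), which has degree 2 over Q.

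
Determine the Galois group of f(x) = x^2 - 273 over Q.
Gal(K/Q) = Z/2Z (cyclic of order 2)

x^2 - 273 is irreducible over Q since 273 is not a rational square. The splitting field Q(sqrt(273)) has degree 2 over Q, and its unique nontrivial automorphism is sqrt(273) ↦ -sqrt(273). Hence Gal(Q(sqrt(273))/Q) = Z/2Z.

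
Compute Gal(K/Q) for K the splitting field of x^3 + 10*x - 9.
Gal(K/Q) = S_3 (symmetric group of order 6)

Compute the discriminant of x^3 + (0)*x^2 + (10)*x + (-9): Δ = -6187. Since Δ is not a rational square, the Galois group is not contained in A_3; it must be the full S_3 (irreducibility of the cubic rules out anything smaller).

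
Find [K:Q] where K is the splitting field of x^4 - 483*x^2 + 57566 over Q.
[K:Q] = 4

f factors as (x^2 - 269)(x^2 - 214); the splitting field is K = Q(sqrt(269), sqrt(214)). Since 269, 214, and 57566 are all non-squares in Q, the three subfields Q(sqrt(269)), Q(sqrt(214)), Q(sqrt(57566)) are distinct degree-2 extensions, so [K:Q] = 4 (Klein four Galois group).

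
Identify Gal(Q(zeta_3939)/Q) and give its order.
|Gal(Q(zeta_3939)/Q)| = phi(3939) = 2400; group ≅ (Z/3939Z)^* ≅ Z/2Z × Z/12Z × Z/100Z

The n-th cyclotomic polynomial Φ_3939(x) is the minimal polynomial of zeta_3939 over Q and has degree phi(3939) = 2400. So Q(zeta_3939) is a degree-2400 Galois extension with Galois group (Z/3939Z)^*. By CRT, (Z/3939Z)^* ≅ (Z/3Z)^* × (Z/13Z)^* × (Z/101Z)^*. Each prime-power unit group is (Z/3Z)^* ≅ Z/2Z; (Z/13Z)^* ≅ Z/12Z; (Z/101Z)^* ≅ Z/100Z. Hence Gal(Q(zeta_3939)/Q) ≅ Z/2Z × Z/12Z × Z/100Z.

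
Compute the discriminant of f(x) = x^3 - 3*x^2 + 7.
Δ = -567

For x^3 + a x^2 + b x + c the discriminant is Δ = 18 a b c - 4 a^3 c + a^2 b^2 - 4 b^3 - 27 c^2.
Plug a = -3, b = 0, c = 7:
  18*(-3)*(0)*(7) - 4*(-3)^3*(7) + (-3)^2*(0)^2 - 4*(0)^3 - 27*(7)^2
  = 0 + (756) + 0 + (0) + (-1323)
  = -567.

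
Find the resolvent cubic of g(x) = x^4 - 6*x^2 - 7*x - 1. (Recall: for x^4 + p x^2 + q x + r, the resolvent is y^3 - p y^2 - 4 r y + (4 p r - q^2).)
h(y) = y^3 + 6*y^2 + 4*y - 25

Identify coefficients: p = -6, q = -7, r = -1.
Plug into h(y) = y^3 - p y^2 - 4 r y + (4 p r - q^2):
  h(y) = y^3 - (-6) y^2 - 4*(-1) y + (4*(-6)*(-1) - (-7)^2)
       = y^3 + (6) y^2 + (4) y + (-25).
Simplifying: h(y) = y^3 + 6*y^2 + 4*y - 25.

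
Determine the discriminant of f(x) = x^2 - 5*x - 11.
Δ = 69

For a quadratic a x^2 + b x + c the discriminant is Δ = b^2 - 4ac = (-5)^2 - 4*(1)*(-11) = 25 - (-44) = 69.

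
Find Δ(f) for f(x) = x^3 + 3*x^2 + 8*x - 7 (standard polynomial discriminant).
Δ = -5063

For x^3 + a x^2 + b x + c the discriminant is Δ = 18 a b c - 4 a^3 c + a^2 b^2 - 4 b^3 - 27 c^2.
Plug a = 3, b = 8, c = -7:
  18*(3)*(8)*(-7) - 4*(3)^3*(-7) + (3)^2*(8)^2 - 4*(8)^3 - 27*(-7)^2
  = -3024 + (756) + 576 + (-2048) + (-1323)
  = -5063.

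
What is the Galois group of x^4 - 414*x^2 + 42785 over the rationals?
Gal(K/Q) = V_4 (Klein four-group, Z/2Z × Z/2Z)

f factors as (x^2 - 199)(x^2 - 215), so the splitting field is K = Q(sqrt(199), sqrt(215)). The elements 199, 215, 42785 are all non-squares in Q, so sqrt(199) and sqrt(215) generate independent quadratic extensions. Thus [K:Q] = 4 and Gal(K/Q) is generated by the two order-2 automorphisms sqrt(199) ↦ -sqrt(199) and sqrt(215) ↦ -sqrt(215), giving V_4.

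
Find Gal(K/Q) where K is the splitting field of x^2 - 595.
Gal(K/Q) = Z/2Z (cyclic of order 2)

x^2 - 595 is irreducible over Q since 595 is not a rational square. The splitting field Q(sqrt(595)) has degree 2 over Q, and its unique nontrivial automorphism is sqrt(595) ↦ -sqrt(595). Hence Gal(Q(sqrt(595))/Q) = Z/2Z.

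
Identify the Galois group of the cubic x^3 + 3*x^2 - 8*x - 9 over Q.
Gal(K/Q) = S_3 (symmetric group of order 6)

Compute the discriminant of x^3 + (3)*x^2 + (-8)*x + (-9): Δ = 5297. Since Δ is not a rational square, the Galois group is not contained in A_3; it must be the full S_3 (irreducibility of the cubic rules out anything smaller).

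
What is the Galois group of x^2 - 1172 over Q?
Gal(K/Q) = Z/2Z (cyclic of order 2)

x^2 - 1172 is irreducible over Q since 1172 is not a rational square. The splitting field Q(sqrt(1172)) has degree 2 over Q, and its unique nontrivial automorphism is sqrt(1172) ↦ -sqrt(1172). Hence Gal(Q(sqrt(1172))/Q) = Z/2Z.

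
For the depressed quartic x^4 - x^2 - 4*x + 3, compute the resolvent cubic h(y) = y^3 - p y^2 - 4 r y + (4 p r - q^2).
h(y) = y^3 + y^2 - 12*y - 28

Identify coefficients: p = -1, q = -4, r = 3.
Plug into h(y) = y^3 - p y^2 - 4 r y + (4 p r - q^2):
  h(y) = y^3 - (-1) y^2 - 4*(3) y + (4*(-1)*(3) - (-4)^2)
       = y^3 + (1) y^2 + (-12) y + (-28).
Simplifying: h(y) = y^3 + y^2 - 12*y - 28.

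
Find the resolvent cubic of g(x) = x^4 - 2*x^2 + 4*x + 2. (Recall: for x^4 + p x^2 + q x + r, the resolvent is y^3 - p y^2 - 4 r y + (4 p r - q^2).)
h(y) = y^3 + 2*y^2 - 8*y - 32

Identify coefficients: p = -2, q = 4, r = 2.
Plug into h(y) = y^3 - p y^2 - 4 r y + (4 p r - q^2):
  h(y) = y^3 - (-2) y^2 - 4*(2) y + (4*(-2)*(2) - (4)^2)
       = y^3 + (2) y^2 + (-8) y + (-32).
Simplifying: h(y) = y^3 + 2*y^2 - 8*y - 32.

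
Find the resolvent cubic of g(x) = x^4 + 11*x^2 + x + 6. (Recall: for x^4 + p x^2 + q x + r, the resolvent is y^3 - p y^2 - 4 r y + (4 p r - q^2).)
h(y) = y^3 - 11*y^2 - 24*y + 263

Identify coefficients: p = 11, q = 1, r = 6.
Plug into h(y) = y^3 - p y^2 - 4 r y + (4 p r - q^2):
  h(y) = y^3 - (11) y^2 - 4*(6) y + (4*(11)*(6) - (1)^2)
       = y^3 + (-11) y^2 + (-24) y + (263).
Simplifying: h(y) = y^3 - 11*y^2 - 24*y + 263.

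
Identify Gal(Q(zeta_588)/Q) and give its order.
|Gal(Q(zeta_588)/Q)| = phi(588) = 168; group ≅ (Z/588Z)^* ≅ Z/2Z × Z/2Z × Z/42Z

The n-th cyclotomic polynomial Φ_588(x) is the minimal polynomial of zeta_588 over Q and has degree phi(588) = 168. So Q(zeta_588) is a degree-168 Galois extension with Galois group (Z/588Z)^*. By CRT, (Z/588Z)^* ≅ (Z/4Z)^* × (Z/3Z)^* × (Z/49Z)^*. Each prime-power unit group is (Z/4Z)^* ≅ Z/2Z; (Z/3Z)^* ≅ Z/2Z; (Z/49Z)^* ≅ Z/42Z. Hence Gal(Q(zeta_588)/Q) ≅ Z/2Z × Z/2Z × Z/42Z.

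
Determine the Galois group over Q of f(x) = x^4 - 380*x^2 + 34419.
Gal(K/Q) = V_4 (Klein four-group, Z/2Z × Z/2Z)

f factors as (x^2 - 149)(x^2 - 231), so the splitting field is K = Q(sqrt(149), sqrt(231)). The elements 149, 231, 34419 are all non-squares in Q, so sqrt(149) and sqrt(231) generate independent quadratic extensions. Thus [K:Q] = 4 and Gal(K/Q) is generated by the two order-2 automorphisms sqrt(149) ↦ -sqrt(149) and sqrt(231) ↦ -sqrt(231), giving V_4.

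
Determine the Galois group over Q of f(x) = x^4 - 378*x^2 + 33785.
Gal(K/Q) = V_4 (Klein four-group, Z/2Z × Z/2Z)

f factors as (x^2 - 233)(x^2 - 145), so the splitting field is K = Q(sqrt(233), sqrt(145)). The elements 233, 145, 33785 are all non-squares in Q, so sqrt(233) and sqrt(145) generate independent quadratic extensions. Thus [K:Q] = 4 and Gal(K/Q) is generated by the two order-2 automorphisms sqrt(233) ↦ -sqrt(233) and sqrt(145) ↦ -sqrt(145), giving V_4.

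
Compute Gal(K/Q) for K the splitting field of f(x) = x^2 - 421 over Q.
Gal(K/Q) = Z/2Z (cyclic of order 2)

x^2 - 421 is irreducible over Q since 421 is not a rational square. The splitting field Q(sqrt(421)) has degree 2 over Q, and its unique nontrivial automorphism is sqrt(421) ↦ -sqrt(421). Hence Gal(Q(sqrt(421))/Q) = Z/2Z.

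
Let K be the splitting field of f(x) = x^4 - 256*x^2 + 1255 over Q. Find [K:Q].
[K:Q] = 4

f factors as (x^2 - 251)(x^2 - 5); the splitting field is K = Q(sqrt(251), sqrt(5)). Since 251, 5, and 1255 are all non-squares in Q, the three subfields Q(sqrt(251)), Q(sqrt(5)), Q(sqrt(1255)) are distinct degree-2 extensions, so [K:Q] = 4 (Klein four Galois group).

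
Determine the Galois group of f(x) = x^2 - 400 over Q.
Gal(K/Q) = trivial group (order 1)

x^2 - 400 factors as (x - 20)(x + 20) over Q, so its splitting field is Q itself and the Galois group is trivial.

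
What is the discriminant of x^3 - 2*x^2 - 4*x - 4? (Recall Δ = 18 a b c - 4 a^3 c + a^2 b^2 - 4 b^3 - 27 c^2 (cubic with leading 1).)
Δ = -816

For x^3 + a x^2 + b x + c the discriminant is Δ = 18 a b c - 4 a^3 c + a^2 b^2 - 4 b^3 - 27 c^2.
Plug a = -2, b = -4, c = -4:
  18*(-2)*(-4)*(-4) - 4*(-2)^3*(-4) + (-2)^2*(-4)^2 - 4*(-4)^3 - 27*(-4)^2
  = -576 + (-128) + 64 + (256) + (-432)
  = -816.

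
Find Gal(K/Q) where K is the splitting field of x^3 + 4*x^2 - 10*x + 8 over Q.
Gal(K/Q) = S_3 (symmetric group of order 6)

Compute the discriminant of x^3 + (4)*x^2 + (-10)*x + (8): Δ = -3936. Since Δ is not a rational square, the Galois group is not contained in A_3; it must be the full S_3 (irreducibility of the cubic rules out anything smaller).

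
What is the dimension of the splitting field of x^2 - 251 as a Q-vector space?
[K:Q] = 2

The polynomial x^2 - 251 is irreducible over Q since 251 is not a perfect square. Its splitting field is Q(sqrt(251)), which has degree 2 over Q.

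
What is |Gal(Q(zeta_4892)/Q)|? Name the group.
|Gal(Q(zeta_4892)/Q)| = phi(4892) = 2444; group ≅ (Z/4892Z)^* ≅ Z/2Z × Z/1222Z

The n-th cyclotomic polynomial Φ_4892(x) is the minimal polynomial of zeta_4892 over Q and has degree phi(4892) = 2444. So Q(zeta_4892) is a degree-2444 Galois extension with Galois group (Z/4892Z)^*. By CRT, (Z/4892Z)^* ≅ (Z/4Z)^* × (Z/1223Z)^*. Each prime-power unit group is (Z/4Z)^* ≅ Z/2Z; (Z/1223Z)^* ≅ Z/1222Z. Hence Gal(Q(zeta_4892)/Q) ≅ Z/2Z × Z/1222Z.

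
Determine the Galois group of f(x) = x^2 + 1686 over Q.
Gal(K/Q) = Z/2Z (cyclic of order 2)

x^2 + 1686 is irreducible over Q since -1686 is not a rational square. The splitting field Q(sqrt(-1686)) has degree 2 over Q, and its unique nontrivial automorphism is sqrt(-1686) ↦ -sqrt(-1686). Hence Gal(Q(sqrt(-1686))/Q) = Z/2Z.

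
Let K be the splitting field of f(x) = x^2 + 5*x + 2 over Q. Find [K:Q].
[K:Q] = 2

The discriminant of x^2 + (5)*x + (2) is b^2 - 4c = 25 - (8) = 17. Since 17 is not a perfect square in Q, the polynomial is irreducible over Q. Its two roots generate a degree-2 extension, so [K:Q] = 2.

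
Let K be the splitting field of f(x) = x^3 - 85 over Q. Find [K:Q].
[K:Q] = 6

x^3 - 85 has one real root r = 85^(1/3) and two complex roots r*zeta_3, r*zeta_3^2 where zeta_3 = e^(2*pi*i/3). The splitting field is Q(r, zeta_3). [Q(r):Q] = 3 and [Q(zeta_3):Q] = 2 with gcd = 1, so [Q(r, zeta_3):Q] = 3 * 2 = 6.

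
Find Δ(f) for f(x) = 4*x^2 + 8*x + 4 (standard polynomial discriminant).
Δ = 0

For a quadratic a x^2 + b x + c the discriminant is Δ = b^2 - 4ac = (8)^2 - 4*(4)*(4) = 64 - (64) = 0.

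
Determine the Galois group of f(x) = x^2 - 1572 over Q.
Gal(K/Q) = Z/2Z (cyclic of order 2)

x^2 - 1572 is irreducible over Q since 1572 is not a rational square. The splitting field Q(sqrt(1572)) has degree 2 over Q, and its unique nontrivial automorphism is sqrt(1572) ↦ -sqrt(1572). Hence Gal(Q(sqrt(1572))/Q) = Z/2Z.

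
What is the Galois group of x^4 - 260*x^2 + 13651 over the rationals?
Gal(K/Q) = V_4 (Klein four-group, Z/2Z × Z/2Z)

f factors as (x^2 - 187)(x^2 - 73), so the splitting field is K = Q(sqrt(187), sqrt(73)). The elements 187, 73, 13651 are all non-squares in Q, so sqrt(187) and sqrt(73) generate independent quadratic extensions. Thus [K:Q] = 4 and Gal(K/Q) is generated by the two order-2 automorphisms sqrt(187) ↦ -sqrt(187) and sqrt(73) ↦ -sqrt(73), giving V_4.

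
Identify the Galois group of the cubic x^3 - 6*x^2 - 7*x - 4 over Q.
Gal(K/Q) = S_3 (symmetric group of order 6)

Compute the discriminant of x^3 + (-6)*x^2 + (-7)*x + (-4): Δ = -3776. Since Δ is not a rational square, the Galois group is not contained in A_3; it must be the full S_3 (irreducibility of the cubic rules out anything smaller).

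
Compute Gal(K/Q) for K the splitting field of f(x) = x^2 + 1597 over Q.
Gal(K/Q) = Z/2Z (cyclic of order 2)

x^2 + 1597 is irreducible over Q since -1597 is not a rational square. The splitting field Q(sqrt(-1597)) has degree 2 over Q, and its unique nontrivial automorphism is sqrt(-1597) ↦ -sqrt(-1597). Hence Gal(Q(sqrt(-1597))/Q) = Z/2Z.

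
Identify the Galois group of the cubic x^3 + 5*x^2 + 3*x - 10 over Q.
Gal(K/Q) = S_3 (symmetric group of order 6)

Compute the discriminant of x^3 + (5)*x^2 + (3)*x + (-10): Δ = -283. Since Δ is not a rational square, the Galois group is not contained in A_3; it must be the full S_3 (irreducibility of the cubic rules out anything smaller).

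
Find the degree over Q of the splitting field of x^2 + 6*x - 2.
[K:Q] = 2

The discriminant of x^2 + (6)*x + (-2) is b^2 - 4c = 36 - (-8) = 44. Since 44 is not a perfect square in Q, the polynomial is irreducible over Q. Its two roots generate a degree-2 extension, so [K:Q] = 2.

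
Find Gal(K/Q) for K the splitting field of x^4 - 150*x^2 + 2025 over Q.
Gal(K/Q) = Z/2Z (cyclic of order 2)

f factors as (x^2 - 135)(x^2 - 15), so the splitting field is K = Q(sqrt(135), sqrt(15)). The squarefree part of 135 is 15 and the squarefree part of 15 is also 15, so sqrt(135) and sqrt(15) are both rational multiples of sqrt(15). Hence Q(sqrt(135)) = Q(sqrt(15)) = Q(sqrt(15)), and the splitting field collapses to a single degree-2 extension with Galois group Z/2Z.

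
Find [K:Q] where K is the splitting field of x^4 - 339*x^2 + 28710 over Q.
[K:Q] = 4

f factors as (x^2 - 174)(x^2 - 165); the splitting field is K = Q(sqrt(174), sqrt(165)). Since 174, 165, and 28710 are all non-squares in Q, the three subfields Q(sqrt(174)), Q(sqrt(165)), Q(sqrt(28710)) are distinct degree-2 extensions, so [K:Q] = 4 (Klein four Galois group).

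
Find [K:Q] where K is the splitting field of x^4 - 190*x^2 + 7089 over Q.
[K:Q] = 4

f factors as (x^2 - 51)(x^2 - 139); the splitting field is K = Q(sqrt(51), sqrt(139)). Since 51, 139, and 7089 are all non-squares in Q, the three subfields Q(sqrt(51)), Q(sqrt(139)), Q(sqrt(7089)) are distinct degree-2 extensions, so [K:Q] = 4 (Klein four Galois group).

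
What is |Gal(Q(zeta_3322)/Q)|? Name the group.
|Gal(Q(zeta_3322)/Q)| = phi(3322) = 1500; group ≅ (Z/3322Z)^* ≅ Z/10Z × Z/150Z

The n-th cyclotomic polynomial Φ_3322(x) is the minimal polynomial of zeta_3322 over Q and has degree phi(3322) = 1500. So Q(zeta_3322) is a degree-1500 Galois extension with Galois group (Z/3322Z)^*. By CRT, (Z/3322Z)^* ≅ (Z/2Z)^* × (Z/11Z)^* × (Z/151Z)^*. Each prime-power unit group is (Z/2Z)^* ≅ trivial group (order 1); (Z/11Z)^* ≅ Z/10Z; (Z/151Z)^* ≅ Z/150Z. Hence Gal(Q(zeta_3322)/Q) ≅ Z/10Z × Z/150Z.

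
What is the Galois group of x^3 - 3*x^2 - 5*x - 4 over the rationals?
Gal(K/Q) = S_3 (symmetric group of order 6)

Compute the discriminant of x^3 + (-3)*x^2 + (-5)*x + (-4): Δ = -1219. Since Δ is not a rational square, the Galois group is not contained in A_3; it must be the full S_3 (irreducibility of the cubic rules out anything smaller).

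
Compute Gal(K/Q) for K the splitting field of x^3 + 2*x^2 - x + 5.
Gal(K/Q) = S_3 (symmetric group of order 6)

Compute the discriminant of x^3 + (2)*x^2 + (-1)*x + (5): Δ = -1007. Since Δ is not a rational square, the Galois group is not contained in A_3; it must be the full S_3 (irreducibility of the cubic rules out anything smaller).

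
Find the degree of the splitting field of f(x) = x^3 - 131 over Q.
[K:Q] = 6

x^3 - 131 has one real root r = 131^(1/3) and two complex roots r*zeta_3, r*zeta_3^2 where zeta_3 = e^(2*pi*i/3). The splitting field is Q(r, zeta_3). [Q(r):Q] = 3 and [Q(zeta_3):Q] = 2 with gcd = 1, so [Q(r, zeta_3):Q] = 3 * 2 = 6.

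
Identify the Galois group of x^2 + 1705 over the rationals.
Gal(K/Q) = Z/2Z (cyclic of order 2)

x^2 + 1705 is irreducible over Q since -1705 is not a rational square. The splitting field Q(sqrt(-1705)) has degree 2 over Q, and its unique nontrivial automorphism is sqrt(-1705) ↦ -sqrt(-1705). Hence Gal(Q(sqrt(-1705))/Q) = Z/2Z.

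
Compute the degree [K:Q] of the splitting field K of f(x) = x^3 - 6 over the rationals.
[K:Q] = 6

x^3 - 6 has one real root r = 6^(1/3) and two complex roots r*zeta_3, r*zeta_3^2 where zeta_3 = e^(2*pi*i/3). The splitting field is Q(r, zeta_3). [Q(r):Q] = 3 and [Q(zeta_3):Q] = 2 with gcd = 1, so [Q(r, zeta_3):Q] = 3 * 2 = 6.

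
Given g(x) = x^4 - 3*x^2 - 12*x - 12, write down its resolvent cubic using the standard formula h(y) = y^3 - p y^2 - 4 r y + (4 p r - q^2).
h(y) = y^3 + 3*y^2 + 48*y

Identify coefficients: p = -3, q = -12, r = -12.
Plug into h(y) = y^3 - p y^2 - 4 r y + (4 p r - q^2):
  h(y) = y^3 - (-3) y^2 - 4*(-12) y + (4*(-3)*(-12) - (-12)^2)
       = y^3 + (3) y^2 + (48) y + (0).
Simplifying: h(y) = y^3 + 3*y^2 + 48*y.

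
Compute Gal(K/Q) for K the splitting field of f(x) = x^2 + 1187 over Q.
Gal(K/Q) = Z/2Z (cyclic of order 2)

x^2 + 1187 is irreducible over Q since -1187 is not a rational square. The splitting field Q(sqrt(-1187)) has degree 2 over Q, and its unique nontrivial automorphism is sqrt(-1187) ↦ -sqrt(-1187). Hence Gal(Q(sqrt(-1187))/Q) = Z/2Z.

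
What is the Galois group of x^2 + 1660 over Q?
Gal(K/Q) = Z/2Z (cyclic of order 2)

x^2 + 1660 is irreducible over Q since -1660 is not a rational square. The splitting field Q(sqrt(-1660)) has degree 2 over Q, and its unique nontrivial automorphism is sqrt(-1660) ↦ -sqrt(-1660). Hence Gal(Q(sqrt(-1660))/Q) = Z/2Z.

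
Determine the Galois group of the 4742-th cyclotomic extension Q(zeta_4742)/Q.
|Gal(Q(zeta_4742)/Q)| = phi(4742) = 2370; group ≅ (Z/4742Z)^* ≅ Z/2370Z

The n-th cyclotomic polynomial Φ_4742(x) is the minimal polynomial of zeta_4742 over Q and has degree phi(4742) = 2370. So Q(zeta_4742) is a degree-2370 Galois extension with Galois group (Z/4742Z)^*. By CRT, (Z/4742Z)^* ≅ (Z/2Z)^* × (Z/2371Z)^*. Each prime-power unit group is (Z/2Z)^* ≅ trivial group (order 1); (Z/2371Z)^* ≅ Z/2370Z. Hence Gal(Q(zeta_4742)/Q) ≅ Z/2370Z.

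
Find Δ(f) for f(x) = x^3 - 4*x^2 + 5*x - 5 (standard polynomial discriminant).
Δ = -255

For x^3 + a x^2 + b x + c the discriminant is Δ = 18 a b c - 4 a^3 c + a^2 b^2 - 4 b^3 - 27 c^2.
Plug a = -4, b = 5, c = -5:
  18*(-4)*(5)*(-5) - 4*(-4)^3*(-5) + (-4)^2*(5)^2 - 4*(5)^3 - 27*(-5)^2
  = 1800 + (-1280) + 400 + (-500) + (-675)
  = -255.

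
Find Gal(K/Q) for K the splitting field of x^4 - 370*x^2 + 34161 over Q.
Gal(K/Q) = V_4 (Klein four-group, Z/2Z × Z/2Z)

f factors as (x^2 - 177)(x^2 - 193), so the splitting field is K = Q(sqrt(177), sqrt(193)). The elements 177, 193, 34161 are all non-squares in Q, so sqrt(177) and sqrt(193) generate independent quadratic extensions. Thus [K:Q] = 4 and Gal(K/Q) is generated by the two order-2 automorphisms sqrt(177) ↦ -sqrt(177) and sqrt(193) ↦ -sqrt(193), giving V_4.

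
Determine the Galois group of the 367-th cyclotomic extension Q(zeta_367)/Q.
|Gal(Q(zeta_367)/Q)| = phi(367) = 366; group ≅ (Z/367Z)^* ≅ Z/366Z

The n-th cyclotomic polynomial Φ_367(x) is the minimal polynomial of zeta_367 over Q and has degree phi(367) = 366. So Q(zeta_367) is a degree-366 Galois extension with Galois group (Z/367Z)^*. (Z/367Z)^* is cyclic since 367 is an odd prime power (or 4). Hence Gal(Q(zeta_367)/Q) ≅ Z/366Z.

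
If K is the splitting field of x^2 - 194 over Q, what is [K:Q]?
[K:Q] = 2

The polynomial x^2 - 194 is irreducible over Q since 194 is not a perfect square. Its splitting field is Q(sqrt(194)), which has degree 2 over Q.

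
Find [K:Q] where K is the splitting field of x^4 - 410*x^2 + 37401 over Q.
[K:Q] = 4

f factors as (x^2 - 137)(x^2 - 273); the splitting field is K = Q(sqrt(137), sqrt(273)). Since 137, 273, and 37401 are all non-squares in Q, the three subfields Q(sqrt(137)), Q(sqrt(273)), Q(sqrt(37401)) are distinct degree-2 extensions, so [K:Q] = 4 (Klein four Galois group).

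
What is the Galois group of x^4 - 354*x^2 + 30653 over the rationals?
Gal(K/Q) = V_4 (Klein four-group, Z/2Z × Z/2Z)

f factors as (x^2 - 203)(x^2 - 151), so the splitting field is K = Q(sqrt(203), sqrt(151)). The elements 203, 151, 30653 are all non-squares in Q, so sqrt(203) and sqrt(151) generate independent quadratic extensions. Thus [K:Q] = 4 and Gal(K/Q) is generated by the two order-2 automorphisms sqrt(203) ↦ -sqrt(203) and sqrt(151) ↦ -sqrt(151), giving V_4.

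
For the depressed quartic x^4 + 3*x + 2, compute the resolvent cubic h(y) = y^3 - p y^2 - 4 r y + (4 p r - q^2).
h(y) = y^3 - 8*y - 9

Identify coefficients: p = 0, q = 3, r = 2.
Plug into h(y) = y^3 - p y^2 - 4 r y + (4 p r - q^2):
  h(y) = y^3 - (0) y^2 - 4*(2) y + (4*(0)*(2) - (3)^2)
       = y^3 + (0) y^2 + (-8) y + (-9).
Simplifying: h(y) = y^3 - 8*y - 9.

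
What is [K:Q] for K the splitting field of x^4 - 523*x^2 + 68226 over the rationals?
[K:Q] = 4

f factors as (x^2 - 249)(x^2 - 274); the splitting field is K = Q(sqrt(249), sqrt(274)). Since 249, 274, and 68226 are all non-squares in Q, the three subfields Q(sqrt(249)), Q(sqrt(274)), Q(sqrt(68226)) are distinct degree-2 extensions, so [K:Q] = 4 (Klein four Galois group).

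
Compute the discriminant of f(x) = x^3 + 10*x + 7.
Δ = -5323

For a depressed cubic x^3 + p x + q the discriminant is Δ = -4 p^3 - 27 q^2 = -4*(10)^3 - 27*(7)^2 = -4000 - 1323 = -5323.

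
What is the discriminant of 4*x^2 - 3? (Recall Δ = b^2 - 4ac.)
Δ = 48

For a quadratic a x^2 + b x + c the discriminant is Δ = b^2 - 4ac = (0)^2 - 4*(4)*(-3) = 0 - (-48) = 48.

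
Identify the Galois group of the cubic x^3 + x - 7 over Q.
Gal(K/Q) = S_3 (symmetric group of order 6)

Compute the discriminant of x^3 + (0)*x^2 + (1)*x + (-7): Δ = -1327. Since Δ is not a rational square, the Galois group is not contained in A_3; it must be the full S_3 (irreducibility of the cubic rules out anything smaller).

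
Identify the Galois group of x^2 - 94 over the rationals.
Gal(K/Q) = Z/2Z (cyclic of order 2)

x^2 - 94 is irreducible over Q since 94 is not a rational square. The splitting field Q(sqrt(94)) has degree 2 over Q, and its unique nontrivial automorphism is sqrt(94) ↦ -sqrt(94). Hence Gal(Q(sqrt(94))/Q) = Z/2Z.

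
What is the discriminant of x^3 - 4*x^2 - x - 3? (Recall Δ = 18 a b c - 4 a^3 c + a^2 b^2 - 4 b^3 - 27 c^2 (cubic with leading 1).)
Δ = -1207

For x^3 + a x^2 + b x + c the discriminant is Δ = 18 a b c - 4 a^3 c + a^2 b^2 - 4 b^3 - 27 c^2.
Plug a = -4, b = -1, c = -3:
  18*(-4)*(-1)*(-3) - 4*(-4)^3*(-3) + (-4)^2*(-1)^2 - 4*(-1)^3 - 27*(-3)^2
  = -216 + (-768) + 16 + (4) + (-243)
  = -1207.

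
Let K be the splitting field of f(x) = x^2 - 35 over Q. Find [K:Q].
[K:Q] = 2

The polynomial x^2 - 35 is irreducible over Q since 35 is not a perfect square. Its splitting field is Q(sqrt(35)), which has degree 2 over Q.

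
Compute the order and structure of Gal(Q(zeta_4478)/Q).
|Gal(Q(zeta_4478)/Q)| = phi(4478) = 2238; group ≅ (Z/4478Z)^* ≅ Z/2238Z

The n-th cyclotomic polynomial Φ_4478(x) is the minimal polynomial of zeta_4478 over Q and has degree phi(4478) = 2238. So Q(zeta_4478) is a degree-2238 Galois extension with Galois group (Z/4478Z)^*. By CRT, (Z/4478Z)^* ≅ (Z/2Z)^* × (Z/2239Z)^*. Each prime-power unit group is (Z/2Z)^* ≅ trivial group (order 1); (Z/2239Z)^* ≅ Z/2238Z. Hence Gal(Q(zeta_4478)/Q) ≅ Z/2238Z.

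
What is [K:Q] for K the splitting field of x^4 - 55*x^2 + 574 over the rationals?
[K:Q] = 4

f factors as (x^2 - 41)(x^2 - 14); the splitting field is K = Q(sqrt(41), sqrt(14)). Since 41, 14, and 574 are all non-squares in Q, the three subfields Q(sqrt(41)), Q(sqrt(14)), Q(sqrt(574)) are distinct degree-2 extensions, so [K:Q] = 4 (Klein four Galois group).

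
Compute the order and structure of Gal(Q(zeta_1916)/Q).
|Gal(Q(zeta_1916)/Q)| = phi(1916) = 956; group ≅ (Z/1916Z)^* ≅ Z/2Z × Z/478Z

The n-th cyclotomic polynomial Φ_1916(x) is the minimal polynomial of zeta_1916 over Q and has degree phi(1916) = 956. So Q(zeta_1916) is a degree-956 Galois extension with Galois group (Z/1916Z)^*. By CRT, (Z/1916Z)^* ≅ (Z/4Z)^* × (Z/479Z)^*. Each prime-power unit group is (Z/4Z)^* ≅ Z/2Z; (Z/479Z)^* ≅ Z/478Z. Hence Gal(Q(zeta_1916)/Q) ≅ Z/2Z × Z/478Z.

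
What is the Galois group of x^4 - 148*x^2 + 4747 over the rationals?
Gal(K/Q) = V_4 (Klein four-group, Z/2Z × Z/2Z)

f factors as (x^2 - 47)(x^2 - 101), so the splitting field is K = Q(sqrt(47), sqrt(101)). The elements 47, 101, 4747 are all non-squares in Q, so sqrt(47) and sqrt(101) generate independent quadratic extensions. Thus [K:Q] = 4 and Gal(K/Q) is generated by the two order-2 automorphisms sqrt(47) ↦ -sqrt(47) and sqrt(101) ↦ -sqrt(101), giving V_4.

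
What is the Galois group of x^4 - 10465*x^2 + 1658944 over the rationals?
Gal(K/Q) = Z/2Z (cyclic of order 2)

f factors as (x^2 - 161)(x^2 - 10304), so the splitting field is K = Q(sqrt(161), sqrt(10304)). The squarefree part of 161 is 161 and the squarefree part of 10304 is also 161, so sqrt(161) and sqrt(10304) are both rational multiples of sqrt(161). Hence Q(sqrt(161)) = Q(sqrt(10304)) = Q(sqrt(161)), and the splitting field collapses to a single degree-2 extension with Galois group Z/2Z.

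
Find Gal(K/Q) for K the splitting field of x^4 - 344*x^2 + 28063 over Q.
Gal(K/Q) = V_4 (Klein four-group, Z/2Z × Z/2Z)

f factors as (x^2 - 211)(x^2 - 133), so the splitting field is K = Q(sqrt(211), sqrt(133)). The elements 211, 133, 28063 are all non-squares in Q, so sqrt(211) and sqrt(133) generate independent quadratic extensions. Thus [K:Q] = 4 and Gal(K/Q) is generated by the two order-2 automorphisms sqrt(211) ↦ -sqrt(211) and sqrt(133) ↦ -sqrt(133), giving V_4.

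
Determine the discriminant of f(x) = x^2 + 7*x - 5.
Δ = 69

For a quadratic a x^2 + b x + c the discriminant is Δ = b^2 - 4ac = (7)^2 - 4*(1)*(-5) = 49 - (-20) = 69.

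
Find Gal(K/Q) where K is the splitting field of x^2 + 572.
Gal(K/Q) = Z/2Z (cyclic of order 2)

x^2 + 572 is irreducible over Q since -572 is not a rational square. The splitting field Q(sqrt(-572)) has degree 2 over Q, and its unique nontrivial automorphism is sqrt(-572) ↦ -sqrt(-572). Hence Gal(Q(sqrt(-572))/Q) = Z/2Z.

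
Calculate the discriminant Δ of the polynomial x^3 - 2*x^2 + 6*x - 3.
Δ = -411

For x^3 + a x^2 + b x + c the discriminant is Δ = 18 a b c - 4 a^3 c + a^2 b^2 - 4 b^3 - 27 c^2.
Plug a = -2, b = 6, c = -3:
  18*(-2)*(6)*(-3) - 4*(-2)^3*(-3) + (-2)^2*(6)^2 - 4*(6)^3 - 27*(-3)^2
  = 648 + (-96) + 144 + (-864) + (-243)
  = -411.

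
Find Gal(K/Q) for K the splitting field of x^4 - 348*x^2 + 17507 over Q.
Gal(K/Q) = V_4 (Klein four-group, Z/2Z × Z/2Z)

f factors as (x^2 - 61)(x^2 - 287), so the splitting field is K = Q(sqrt(61), sqrt(287)). The elements 61, 287, 17507 are all non-squares in Q, so sqrt(61) and sqrt(287) generate independent quadratic extensions. Thus [K:Q] = 4 and Gal(K/Q) is generated by the two order-2 automorphisms sqrt(61) ↦ -sqrt(61) and sqrt(287) ↦ -sqrt(287), giving V_4.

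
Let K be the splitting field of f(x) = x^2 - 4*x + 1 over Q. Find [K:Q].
[K:Q] = 2

The discriminant of x^2 + (-4)*x + (1) is b^2 - 4c = 16 - (4) = 12. Since 12 is not a perfect square in Q, the polynomial is irreducible over Q. Its two roots generate a degree-2 extension, so [K:Q] = 2.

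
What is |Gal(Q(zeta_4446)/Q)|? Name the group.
|Gal(Q(zeta_4446)/Q)| = phi(4446) = 1296; group ≅ (Z/4446Z)^* ≅ Z/6Z × Z/12Z × Z/18Z

The n-th cyclotomic polynomial Φ_4446(x) is the minimal polynomial of zeta_4446 over Q and has degree phi(4446) = 1296. So Q(zeta_4446) is a degree-1296 Galois extension with Galois group (Z/4446Z)^*. By CRT, (Z/4446Z)^* ≅ (Z/2Z)^* × (Z/9Z)^* × (Z/13Z)^* × (Z/19Z)^*. Each prime-power unit group is (Z/2Z)^* ≅ trivial group (order 1); (Z/9Z)^* ≅ Z/6Z; (Z/13Z)^* ≅ Z/12Z; (Z/19Z)^* ≅ Z/18Z. Hence Gal(Q(zeta_4446)/Q) ≅ Z/6Z × Z/12Z × Z/18Z.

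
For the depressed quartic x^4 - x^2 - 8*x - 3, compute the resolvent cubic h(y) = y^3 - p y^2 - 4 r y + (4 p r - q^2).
h(y) = y^3 + y^2 + 12*y - 52

Identify coefficients: p = -1, q = -8, r = -3.
Plug into h(y) = y^3 - p y^2 - 4 r y + (4 p r - q^2):
  h(y) = y^3 - (-1) y^2 - 4*(-3) y + (4*(-1)*(-3) - (-8)^2)
       = y^3 + (1) y^2 + (12) y + (-52).
Simplifying: h(y) = y^3 + y^2 + 12*y - 52.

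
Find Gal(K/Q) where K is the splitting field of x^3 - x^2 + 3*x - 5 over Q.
Gal(K/Q) = S_3 (symmetric group of order 6)

Compute the discriminant of x^3 + (-1)*x^2 + (3)*x + (-5): Δ = -524. Since Δ is not a rational square, the Galois group is not contained in A_3; it must be the full S_3 (irreducibility of the cubic rules out anything smaller).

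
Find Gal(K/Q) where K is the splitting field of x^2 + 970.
Gal(K/Q) = Z/2Z (cyclic of order 2)

x^2 + 970 is irreducible over Q since -970 is not a rational square. The splitting field Q(sqrt(-970)) has degree 2 over Q, and its unique nontrivial automorphism is sqrt(-970) ↦ -sqrt(-970). Hence Gal(Q(sqrt(-970))/Q) = Z/2Z.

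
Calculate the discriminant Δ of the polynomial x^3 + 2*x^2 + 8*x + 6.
Δ = -1228

For x^3 + a x^2 + b x + c the discriminant is Δ = 18 a b c - 4 a^3 c + a^2 b^2 - 4 b^3 - 27 c^2.
Plug a = 2, b = 8, c = 6:
  18*(2)*(8)*(6) - 4*(2)^3*(6) + (2)^2*(8)^2 - 4*(8)^3 - 27*(6)^2
  = 1728 + (-192) + 256 + (-2048) + (-972)
  = -1228.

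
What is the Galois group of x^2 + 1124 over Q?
Gal(K/Q) = Z/2Z (cyclic of order 2)

x^2 + 1124 is irreducible over Q since -1124 is not a rational square. The splitting field Q(sqrt(-1124)) has degree 2 over Q, and its unique nontrivial automorphism is sqrt(-1124) ↦ -sqrt(-1124). Hence Gal(Q(sqrt(-1124))/Q) = Z/2Z.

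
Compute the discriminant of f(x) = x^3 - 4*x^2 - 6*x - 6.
Δ = -3660

For x^3 + a x^2 + b x + c the discriminant is Δ = 18 a b c - 4 a^3 c + a^2 b^2 - 4 b^3 - 27 c^2.
Plug a = -4, b = -6, c = -6:
  18*(-4)*(-6)*(-6) - 4*(-4)^3*(-6) + (-4)^2*(-6)^2 - 4*(-6)^3 - 27*(-6)^2
  = -2592 + (-1536) + 576 + (864) + (-972)
  = -3660.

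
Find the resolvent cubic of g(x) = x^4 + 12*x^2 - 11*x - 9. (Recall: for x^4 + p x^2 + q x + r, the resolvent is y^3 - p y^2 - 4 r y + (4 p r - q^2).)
h(y) = y^3 - 12*y^2 + 36*y - 553

Identify coefficients: p = 12, q = -11, r = -9.
Plug into h(y) = y^3 - p y^2 - 4 r y + (4 p r - q^2):
  h(y) = y^3 - (12) y^2 - 4*(-9) y + (4*(12)*(-9) - (-11)^2)
       = y^3 + (-12) y^2 + (36) y + (-553).
Simplifying: h(y) = y^3 - 12*y^2 + 36*y - 553.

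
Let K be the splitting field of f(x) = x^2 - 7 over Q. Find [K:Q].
[K:Q] = 2

The discriminant of x^2 + (0)*x + (-7) is b^2 - 4c = 0 - (-28) = 28. Since 28 is not a perfect square in Q, the polynomial is irreducible over Q. Its two roots generate a degree-2 extension, so [K:Q] = 2.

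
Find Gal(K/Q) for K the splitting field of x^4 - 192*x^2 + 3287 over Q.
Gal(K/Q) = V_4 (Klein four-group, Z/2Z × Z/2Z)

f factors as (x^2 - 173)(x^2 - 19), so the splitting field is K = Q(sqrt(173), sqrt(19)). The elements 173, 19, 3287 are all non-squares in Q, so sqrt(173) and sqrt(19) generate independent quadratic extensions. Thus [K:Q] = 4 and Gal(K/Q) is generated by the two order-2 automorphisms sqrt(173) ↦ -sqrt(173) and sqrt(19) ↦ -sqrt(19), giving V_4.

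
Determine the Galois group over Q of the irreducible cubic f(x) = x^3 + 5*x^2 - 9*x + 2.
Gal(K/Q) = S_3 (symmetric group of order 6)

Compute the discriminant of x^3 + (5)*x^2 + (-9)*x + (2): Δ = 2213. Since Δ is not a rational square, the Galois group is not contained in A_3; it must be the full S_3 (irreducibility of the cubic rules out anything smaller).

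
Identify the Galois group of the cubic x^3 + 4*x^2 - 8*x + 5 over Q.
Gal(K/Q) = S_3 (symmetric group of order 6)

Compute the discriminant of x^3 + (4)*x^2 + (-8)*x + (5): Δ = -1763. Since Δ is not a rational square, the Galois group is not contained in A_3; it must be the full S_3 (irreducibility of the cubic rules out anything smaller).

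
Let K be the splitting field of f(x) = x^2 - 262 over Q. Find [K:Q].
[K:Q] = 2

The polynomial x^2 - 262 is irreducible over Q since 262 is not a perfect square. Its splitting field is Q(sqrt(262)), which has degree 2 over Q.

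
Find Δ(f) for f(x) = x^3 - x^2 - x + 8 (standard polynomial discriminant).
Δ = -1547

For x^3 + a x^2 + b x + c the discriminant is Δ = 18 a b c - 4 a^3 c + a^2 b^2 - 4 b^3 - 27 c^2.
Plug a = -1, b = -1, c = 8:
  18*(-1)*(-1)*(8) - 4*(-1)^3*(8) + (-1)^2*(-1)^2 - 4*(-1)^3 - 27*(8)^2
  = 144 + (32) + 1 + (4) + (-1728)
  = -1547.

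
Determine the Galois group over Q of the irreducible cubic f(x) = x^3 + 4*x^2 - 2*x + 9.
Gal(K/Q) = S_3 (symmetric group of order 6)

Compute the discriminant of x^3 + (4)*x^2 + (-2)*x + (9): Δ = -5691. Since Δ is not a rational square, the Galois group is not contained in A_3; it must be the full S_3 (irreducibility of the cubic rules out anything smaller).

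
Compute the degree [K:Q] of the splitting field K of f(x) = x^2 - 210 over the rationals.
[K:Q] = 2

The polynomial x^2 - 210 is irreducible over Q since 210 is not a perfect square. Its splitting field is Q(sqrt(210)), which has degree 2 over Q.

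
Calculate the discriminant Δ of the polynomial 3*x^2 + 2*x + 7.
Δ = -80

For a quadratic a x^2 + b x + c the discriminant is Δ = b^2 - 4ac = (2)^2 - 4*(3)*(7) = 4 - (84) = -80.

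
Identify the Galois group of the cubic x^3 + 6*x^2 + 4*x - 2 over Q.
Gal(K/Q) = S_3 (symmetric group of order 6)

Compute the discriminant of x^3 + (6)*x^2 + (4)*x + (-2): Δ = 1076. Since Δ is not a rational square, the Galois group is not contained in A_3; it must be the full S_3 (irreducibility of the cubic rules out anything smaller).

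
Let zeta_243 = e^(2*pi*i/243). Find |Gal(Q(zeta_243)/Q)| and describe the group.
|Gal(Q(zeta_243)/Q)| = phi(243) = 162; group ≅ (Z/243Z)^* ≅ Z/162Z

The n-th cyclotomic polynomial Φ_243(x) is the minimal polynomial of zeta_243 over Q and has degree phi(243) = 162. So Q(zeta_243) is a degree-162 Galois extension with Galois group (Z/243Z)^*. (Z/243Z)^* is cyclic since 243 is an odd prime power (or 4). Hence Gal(Q(zeta_243)/Q) ≅ Z/162Z.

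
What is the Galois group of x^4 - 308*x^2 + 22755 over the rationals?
Gal(K/Q) = V_4 (Klein four-group, Z/2Z × Z/2Z)

f factors as (x^2 - 123)(x^2 - 185), so the splitting field is K = Q(sqrt(123), sqrt(185)). The elements 123, 185, 22755 are all non-squares in Q, so sqrt(123) and sqrt(185) generate independent quadratic extensions. Thus [K:Q] = 4 and Gal(K/Q) is generated by the two order-2 automorphisms sqrt(123) ↦ -sqrt(123) and sqrt(185) ↦ -sqrt(185), giving V_4.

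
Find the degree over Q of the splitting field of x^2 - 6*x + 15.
[K:Q] = 2

The discriminant of x^2 + (-6)*x + (15) is b^2 - 4c = 36 - (60) = -24. Since -24 is not a perfect square in Q, the polynomial is irreducible over Q. Its two roots generate a degree-2 extension, so [K:Q] = 2.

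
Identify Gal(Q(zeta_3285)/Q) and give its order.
|Gal(Q(zeta_3285)/Q)| = phi(3285) = 1728; group ≅ (Z/3285Z)^* ≅ Z/4Z × Z/6Z × Z/72Z

The n-th cyclotomic polynomial Φ_3285(x) is the minimal polynomial of zeta_3285 over Q and has degree phi(3285) = 1728. So Q(zeta_3285) is a degree-1728 Galois extension with Galois group (Z/3285Z)^*. By CRT, (Z/3285Z)^* ≅ (Z/9Z)^* × (Z/5Z)^* × (Z/73Z)^*. Each prime-power unit group is (Z/9Z)^* ≅ Z/6Z; (Z/5Z)^* ≅ Z/4Z; (Z/73Z)^* ≅ Z/72Z. Hence Gal(Q(zeta_3285)/Q) ≅ Z/4Z × Z/6Z × Z/72Z.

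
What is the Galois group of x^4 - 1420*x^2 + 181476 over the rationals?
Gal(K/Q) = Z/2Z (cyclic of order 2)

f factors as (x^2 - 142)(x^2 - 1278), so the splitting field is K = Q(sqrt(142), sqrt(1278)). The squarefree part of 142 is 142 and the squarefree part of 1278 is also 142, so sqrt(142) and sqrt(1278) are both rational multiples of sqrt(142). Hence Q(sqrt(142)) = Q(sqrt(1278)) = Q(sqrt(142)), and the splitting field collapses to a single degree-2 extension with Galois group Z/2Z.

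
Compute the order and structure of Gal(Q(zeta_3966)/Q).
|Gal(Q(zeta_3966)/Q)| = phi(3966) = 1320; group ≅ (Z/3966Z)^* ≅ Z/2Z × Z/660Z

The n-th cyclotomic polynomial Φ_3966(x) is the minimal polynomial of zeta_3966 over Q and has degree phi(3966) = 1320. So Q(zeta_3966) is a degree-1320 Galois extension with Galois group (Z/3966Z)^*. By CRT, (Z/3966Z)^* ≅ (Z/2Z)^* × (Z/3Z)^* × (Z/661Z)^*. Each prime-power unit group is (Z/2Z)^* ≅ trivial group (order 1); (Z/3Z)^* ≅ Z/2Z; (Z/661Z)^* ≅ Z/660Z. Hence Gal(Q(zeta_3966)/Q) ≅ Z/2Z × Z/660Z.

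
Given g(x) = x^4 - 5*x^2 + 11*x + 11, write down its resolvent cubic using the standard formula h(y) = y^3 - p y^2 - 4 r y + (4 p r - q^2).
h(y) = y^3 + 5*y^2 - 44*y - 341

Identify coefficients: p = -5, q = 11, r = 11.
Plug into h(y) = y^3 - p y^2 - 4 r y + (4 p r - q^2):
  h(y) = y^3 - (-5) y^2 - 4*(11) y + (4*(-5)*(11) - (11)^2)
       = y^3 + (5) y^2 + (-44) y + (-341).
Simplifying: h(y) = y^3 + 5*y^2 - 44*y - 341.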